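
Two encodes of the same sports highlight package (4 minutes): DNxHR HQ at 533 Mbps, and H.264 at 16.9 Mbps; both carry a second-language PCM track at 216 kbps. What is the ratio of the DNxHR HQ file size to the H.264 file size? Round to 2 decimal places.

4 min = 240 s
Audio: 216 kbps = 0.216 Mbps.
DNxHR HQ: 533.216 Mbps × 240 s = 127971.8 Mb = 15.996 GB.
H.264: 17.116 Mbps × 240 s = 4107.8 Mb = 0.513 GB.
Ratio: 15.996 / 0.513 = 31.153.

31.15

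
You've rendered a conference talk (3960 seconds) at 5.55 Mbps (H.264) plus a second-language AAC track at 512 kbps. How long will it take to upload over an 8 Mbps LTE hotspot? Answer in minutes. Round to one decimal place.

Audio: 512 kbps = 0.512 Mbps.
Total bitrate: 6.062 Mbps.
File: 6.062 Mbps × 3960 s = 24005.5 Mb.
At 8 Mbps: 24005.5 / 8 = 3000.7 s ≈ 50 minutes.

50.0 minutes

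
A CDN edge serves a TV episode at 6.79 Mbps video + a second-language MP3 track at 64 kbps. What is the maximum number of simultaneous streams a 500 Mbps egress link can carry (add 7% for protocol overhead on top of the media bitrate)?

Audio: 64 kbps = 0.064 Mbps.
Per-viewer media rate: 6.854 Mbps.
On the wire with 7% overhead: 7.334 Mbps.
500 Mbps = 500.0 Mbps; 500.0 / 7.334 = 68.18 → 68 viewers.

68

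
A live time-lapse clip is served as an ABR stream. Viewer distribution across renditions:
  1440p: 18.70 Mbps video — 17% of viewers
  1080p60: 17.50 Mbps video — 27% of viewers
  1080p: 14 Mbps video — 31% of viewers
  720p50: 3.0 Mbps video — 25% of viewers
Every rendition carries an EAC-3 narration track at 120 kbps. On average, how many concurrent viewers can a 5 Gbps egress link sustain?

Audio: 120 kbps = 0.120 Mbps.
Average per-viewer bitrate: 0.17×18.820 + 0.27×17.620 + 0.31×14.120 + 0.25×3.120 = 13.114 Mbps.
5 Gbps = 5,000 Mbps; 5,000 / 13.114 = 381.27 → 381.

381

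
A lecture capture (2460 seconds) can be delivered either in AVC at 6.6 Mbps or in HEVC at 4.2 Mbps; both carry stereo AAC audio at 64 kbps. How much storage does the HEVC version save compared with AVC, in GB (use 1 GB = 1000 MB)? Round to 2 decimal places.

0.74 GB

Audio: 64 kbps = 0.064 Mbps.
AVC: 6.664 Mbps × 2460 s = 16393.4 Mb = 2.049 GB.
HEVC: 4.264 Mbps × 2460 s = 10489.4 Mb = 1.311 GB.
Saving: 2.049 − 1.311 = 0.738 GB.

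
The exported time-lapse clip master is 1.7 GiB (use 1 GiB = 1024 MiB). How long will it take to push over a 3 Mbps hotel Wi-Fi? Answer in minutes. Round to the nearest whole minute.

81 minutes

File: 1.7 GiB = 14602.9 Mb.
At 3 Mbps: 14602.9 / 3 = 4867.6 s ≈ 81.1 minutes.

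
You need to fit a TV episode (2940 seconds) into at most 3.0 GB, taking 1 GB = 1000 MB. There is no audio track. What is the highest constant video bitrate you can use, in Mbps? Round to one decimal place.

Budget: 3.0 GB = 24000.0 Mb.
Total bitrate budget: 24000.0 Mb / 2940 s = 8.163 Mbps.

8.2 Mbps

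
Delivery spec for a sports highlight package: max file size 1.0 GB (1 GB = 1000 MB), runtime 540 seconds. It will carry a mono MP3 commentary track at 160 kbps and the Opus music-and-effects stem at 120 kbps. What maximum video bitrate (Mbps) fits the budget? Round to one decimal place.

Budget: 1.0 GB = 8000.0 Mb.
Total bitrate budget: 8000.0 Mb / 540 s = 14.815 Mbps.
Audio total: 160 + 120 = 280 kbps = 0.280 Mbps.
Video: 14.815 − 0.280 = 14.535 Mbps.

14.5 Mbps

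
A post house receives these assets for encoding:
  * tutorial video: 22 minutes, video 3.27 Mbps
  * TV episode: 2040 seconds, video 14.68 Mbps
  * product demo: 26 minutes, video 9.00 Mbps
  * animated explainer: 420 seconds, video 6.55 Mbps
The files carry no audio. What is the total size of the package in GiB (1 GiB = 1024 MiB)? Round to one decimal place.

5.9 GiB

tutorial video: 3.270 Mbps × 1320 s = 4316.4 Mb
TV episode: 14.680 Mbps × 2040 s = 29947.2 Mb
product demo: 9.000 Mbps × 1560 s = 14040.0 Mb
animated explainer: 6.550 Mbps × 420 s = 2751.0 Mb
Total: 51054.6 Mb = 6381.8 MB.
= 5.944 GiB.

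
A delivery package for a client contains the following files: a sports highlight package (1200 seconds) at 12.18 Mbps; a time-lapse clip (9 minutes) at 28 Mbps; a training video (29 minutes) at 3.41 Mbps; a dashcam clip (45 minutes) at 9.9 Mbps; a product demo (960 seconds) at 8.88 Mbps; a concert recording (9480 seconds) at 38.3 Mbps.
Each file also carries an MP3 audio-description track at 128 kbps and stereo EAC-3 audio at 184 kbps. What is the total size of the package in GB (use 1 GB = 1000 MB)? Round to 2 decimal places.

Audio total: 128 + 184 = 312 kbps = 0.312 Mbps.
sports highlight package: 12.492 Mbps × 1200 s = 14990.4 Mb
time-lapse clip: 28.312 Mbps × 540 s = 15288.5 Mb
training video: 3.722 Mbps × 1740 s = 6476.3 Mb
dashcam clip: 10.212 Mbps × 2700 s = 27572.4 Mb
product demo: 9.192 Mbps × 960 s = 8824.3 Mb
concert recording: 38.612 Mbps × 9480 s = 366041.8 Mb
Total: 439193.6 Mb = 54899.2 MB.
= 54.90 GB.

54.90 GB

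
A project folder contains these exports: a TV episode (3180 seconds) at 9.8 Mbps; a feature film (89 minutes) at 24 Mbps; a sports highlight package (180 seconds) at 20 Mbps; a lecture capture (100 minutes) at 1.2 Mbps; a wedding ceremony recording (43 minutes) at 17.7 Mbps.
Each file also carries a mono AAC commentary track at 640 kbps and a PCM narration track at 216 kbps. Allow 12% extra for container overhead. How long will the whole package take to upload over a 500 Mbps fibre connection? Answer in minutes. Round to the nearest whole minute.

9 minutes

Audio total: 640 + 216 = 856 kbps = 0.856 Mbps.
TV episode: 10.656 Mbps × 3180 s × 1.12 = 37952.4 Mb
feature film: 24.856 Mbps × 5340 s × 1.12 = 148658.8 Mb
sports highlight package: 20.856 Mbps × 180 s × 1.12 = 4204.6 Mb
lecture capture: 2.056 Mbps × 6000 s × 1.12 = 13816.3 Mb
wedding ceremony recording: 18.556 Mbps × 2580 s × 1.12 = 53619.4 Mb
Total: 258251.5 Mb = 32281.4 MB.
At 500 Mbps: 258251.5 / 500 = 517 s ≈ 8.61 minutes.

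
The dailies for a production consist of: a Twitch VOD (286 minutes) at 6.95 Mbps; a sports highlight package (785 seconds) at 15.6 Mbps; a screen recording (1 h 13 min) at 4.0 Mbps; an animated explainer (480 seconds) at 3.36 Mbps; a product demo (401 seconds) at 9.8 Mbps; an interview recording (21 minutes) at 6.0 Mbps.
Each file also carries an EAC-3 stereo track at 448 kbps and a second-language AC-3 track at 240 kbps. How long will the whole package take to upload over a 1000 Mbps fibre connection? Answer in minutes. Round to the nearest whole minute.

Audio total: 448 + 240 = 688 kbps = 0.688 Mbps.
Twitch VOD: 7.638 Mbps × 17160 s = 131068.1 Mb
sports highlight package: 16.288 Mbps × 785 s = 12786.1 Mb
screen recording: 4.688 Mbps × 4380 s = 20533.4 Mb
animated explainer: 4.048 Mbps × 480 s = 1943.0 Mb
product demo: 10.488 Mbps × 401 s = 4205.7 Mb
interview recording: 6.688 Mbps × 1260 s = 8426.9 Mb
Total: 178963.2 Mb = 22370.4 MB.
At 1000 Mbps: 178963.2 / 1000 = 179 s ≈ 2.98 minutes.

3 minutes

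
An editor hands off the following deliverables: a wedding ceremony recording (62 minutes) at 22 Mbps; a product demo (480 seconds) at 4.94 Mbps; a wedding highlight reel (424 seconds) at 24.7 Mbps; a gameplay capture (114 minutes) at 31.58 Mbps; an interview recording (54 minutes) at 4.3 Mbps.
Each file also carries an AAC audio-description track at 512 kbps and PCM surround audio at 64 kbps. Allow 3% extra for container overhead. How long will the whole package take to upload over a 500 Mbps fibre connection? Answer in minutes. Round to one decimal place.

11.4 minutes

Audio total: 512 + 64 = 576 kbps = 0.576 Mbps.
wedding ceremony recording: 22.576 Mbps × 3720 s × 1.03 = 86502.2 Mb
product demo: 5.516 Mbps × 480 s × 1.03 = 2727.1 Mb
wedding highlight reel: 25.276 Mbps × 424 s × 1.03 = 11038.5 Mb
gameplay capture: 32.156 Mbps × 6840 s × 1.03 = 226545.5 Mb
interview recording: 4.876 Mbps × 3240 s × 1.03 = 16272.2 Mb
Total: 343085.5 Mb = 42885.7 MB.
At 500 Mbps: 343085.5 / 500 = 686 s ≈ 11.4 minutes.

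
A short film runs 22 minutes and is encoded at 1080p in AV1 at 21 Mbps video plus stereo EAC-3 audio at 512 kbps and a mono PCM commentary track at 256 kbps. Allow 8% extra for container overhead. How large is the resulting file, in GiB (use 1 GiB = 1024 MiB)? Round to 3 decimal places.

22 min = 1320 s
Audio total: 512 + 256 = 768 kbps = 0.768 Mbps.
Total bitrate: 21 + 0.768 = 21.768 Mbps.
Stream data: 21.768 Mbps × 1320 s = 28733.8 Mb.
With 8% container overhead: ×1.08.
31,032 Mb = 3,879,057,600 bytes ÷ 1,073,741,824 = 3.613 GiB.

3.613 GiB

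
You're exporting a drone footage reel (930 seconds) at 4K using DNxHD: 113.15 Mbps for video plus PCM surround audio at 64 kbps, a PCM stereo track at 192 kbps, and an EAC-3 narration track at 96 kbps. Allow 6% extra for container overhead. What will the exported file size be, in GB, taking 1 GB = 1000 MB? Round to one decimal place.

14.0 GB

Audio total: 64 + 192 + 96 = 352 kbps = 0.352 Mbps.
Total bitrate: 113.15 + 0.352 = 113.502 Mbps.
Stream data: 113.502 Mbps × 930 s = 105556.9 Mb.
With 6% container overhead: ×1.06.
111,890 Mb ÷ 8 = 13,986 MB → 13.99 GB.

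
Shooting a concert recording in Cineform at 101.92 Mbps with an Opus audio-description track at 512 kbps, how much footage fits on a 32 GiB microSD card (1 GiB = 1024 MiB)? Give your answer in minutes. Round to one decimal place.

44.7 minutes

Audio: 512 kbps = 0.512 Mbps.
Total bitrate: 101.92 + 0.512 = 102.432 Mbps.
Capacity: 32 GiB = 274,878 Mb.
Recording time: 274,878 / 102.432 = 2,684 s ≈ 44.7 minutes.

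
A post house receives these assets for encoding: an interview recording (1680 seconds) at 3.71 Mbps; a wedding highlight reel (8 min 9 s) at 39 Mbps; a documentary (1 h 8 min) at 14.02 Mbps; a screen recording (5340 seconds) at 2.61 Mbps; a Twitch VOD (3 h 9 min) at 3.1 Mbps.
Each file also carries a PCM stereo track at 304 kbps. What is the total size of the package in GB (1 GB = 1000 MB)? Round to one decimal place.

17.3 GB

Audio: 304 kbps = 0.304 Mbps.
interview recording: 4.014 Mbps × 1680 s = 6743.5 Mb
wedding highlight reel: 39.304 Mbps × 489 s = 19219.7 Mb
documentary: 14.324 Mbps × 4080 s = 58441.9 Mb
screen recording: 2.914 Mbps × 5340 s = 15560.8 Mb
Twitch VOD: 3.404 Mbps × 11340 s = 38601.4 Mb
Total: 138567.2 Mb = 17320.9 MB.
= 17.32 GB.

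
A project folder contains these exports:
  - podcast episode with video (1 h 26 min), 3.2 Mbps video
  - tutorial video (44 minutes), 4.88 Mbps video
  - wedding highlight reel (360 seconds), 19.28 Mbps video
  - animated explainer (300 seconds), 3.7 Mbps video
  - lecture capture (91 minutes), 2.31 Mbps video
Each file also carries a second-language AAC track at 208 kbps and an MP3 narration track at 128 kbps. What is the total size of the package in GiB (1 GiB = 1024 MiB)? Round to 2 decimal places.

6.37 GiB

Audio total: 208 + 128 = 336 kbps = 0.336 Mbps.
podcast episode with video: 3.536 Mbps × 5160 s = 18245.8 Mb
tutorial video: 5.216 Mbps × 2640 s = 13770.2 Mb
wedding highlight reel: 19.616 Mbps × 360 s = 7061.8 Mb
animated explainer: 4.036 Mbps × 300 s = 1210.8 Mb
lecture capture: 2.646 Mbps × 5460 s = 14447.2 Mb
Total: 54735.7 Mb = 6842.0 MB.
= 6.372 GiB.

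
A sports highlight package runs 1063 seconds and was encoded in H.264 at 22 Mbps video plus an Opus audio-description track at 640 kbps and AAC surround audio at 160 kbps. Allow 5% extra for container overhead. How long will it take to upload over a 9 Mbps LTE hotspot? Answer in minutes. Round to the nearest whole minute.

Audio total: 640 + 160 = 800 kbps = 0.800 Mbps.
Total bitrate: 22.800 Mbps.
File: 22.800 Mbps × 1063 s = 24236.4 Mb.
With 5% container overhead: ×1.05. → 25448.2 Mb.
At 9 Mbps: 25448.2 / 9 = 2827.6 s ≈ 47.1 minutes.

47 minutes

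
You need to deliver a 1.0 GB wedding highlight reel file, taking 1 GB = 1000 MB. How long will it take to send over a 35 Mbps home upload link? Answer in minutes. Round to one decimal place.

File: 1.0 GB = 8000.0 Mb.
At 35 Mbps: 8000.0 / 35 = 228.6 s ≈ 3.81 minutes.

3.8 minutes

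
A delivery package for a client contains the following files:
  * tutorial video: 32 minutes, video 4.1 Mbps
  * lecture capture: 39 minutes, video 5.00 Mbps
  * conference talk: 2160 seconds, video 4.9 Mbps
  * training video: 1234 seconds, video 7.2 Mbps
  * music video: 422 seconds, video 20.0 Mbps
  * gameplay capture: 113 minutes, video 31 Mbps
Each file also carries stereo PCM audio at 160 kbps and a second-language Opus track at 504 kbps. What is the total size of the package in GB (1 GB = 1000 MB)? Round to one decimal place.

Audio total: 160 + 504 = 664 kbps = 0.664 Mbps.
tutorial video: 4.764 Mbps × 1920 s = 9146.9 Mb
lecture capture: 5.664 Mbps × 2340 s = 13253.8 Mb
conference talk: 5.564 Mbps × 2160 s = 12018.2 Mb
training video: 7.864 Mbps × 1234 s = 9704.2 Mb
music video: 20.664 Mbps × 422 s = 8720.2 Mb
gameplay capture: 31.664 Mbps × 6780 s = 214681.9 Mb
Total: 267525.2 Mb = 33440.6 MB.
= 33.44 GB.

33.4 GB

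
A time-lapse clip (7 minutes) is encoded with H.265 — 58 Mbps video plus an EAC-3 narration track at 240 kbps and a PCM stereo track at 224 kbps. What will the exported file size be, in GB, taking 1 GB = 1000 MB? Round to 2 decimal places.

7 min = 420 s
Audio total: 240 + 224 = 464 kbps = 0.464 Mbps.
Total bitrate: 58 + 0.464 = 58.464 Mbps.
Stream data: 58.464 Mbps × 420 s = 24554.9 Mb.
24,555 Mb ÷ 8 = 3,069 MB → 3.069 GB.

3.07 GB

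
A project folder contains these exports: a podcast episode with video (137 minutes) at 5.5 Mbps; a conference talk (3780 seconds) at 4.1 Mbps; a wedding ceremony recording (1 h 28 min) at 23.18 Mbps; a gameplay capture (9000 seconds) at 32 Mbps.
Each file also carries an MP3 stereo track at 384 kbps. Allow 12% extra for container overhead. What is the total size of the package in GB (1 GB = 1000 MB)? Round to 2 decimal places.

67.37 GB

Audio: 384 kbps = 0.384 Mbps.
podcast episode with video: 5.884 Mbps × 8220 s × 1.12 = 54170.5 Mb
conference talk: 4.484 Mbps × 3780 s × 1.12 = 18983.5 Mb
wedding ceremony recording: 23.564 Mbps × 5280 s × 1.12 = 139348.1 Mb
gameplay capture: 32.384 Mbps × 9000 s × 1.12 = 326430.7 Mb
Total: 538932.7 Mb = 67366.6 MB.
= 67.37 GB.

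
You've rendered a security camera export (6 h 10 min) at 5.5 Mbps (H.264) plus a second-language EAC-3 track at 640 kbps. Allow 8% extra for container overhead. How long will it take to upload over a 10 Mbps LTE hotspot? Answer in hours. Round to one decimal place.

6 h 10 min = 370 min = 22200 s
Audio: 640 kbps = 0.640 Mbps.
Total bitrate: 6.140 Mbps.
File: 6.140 Mbps × 22200 s = 136308.0 Mb.
With 8% container overhead: ×1.08. → 147212.6 Mb.
At 10 Mbps: 147212.6 / 10 = 14721.3 s ≈ 4.09 hours.

4.1 hours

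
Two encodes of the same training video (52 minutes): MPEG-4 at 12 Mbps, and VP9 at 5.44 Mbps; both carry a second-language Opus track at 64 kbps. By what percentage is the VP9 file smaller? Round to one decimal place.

52 min = 3120 s
Audio: 64 kbps = 0.064 Mbps.
MPEG-4: 12.064 Mbps × 3120 s = 37639.7 Mb = 4.705 GB.
VP9: 5.504 Mbps × 3120 s = 17172.5 Mb = 2.147 GB.
Reduction: (1 − 2.147/4.705) × 100 = 54.38%.

54.4%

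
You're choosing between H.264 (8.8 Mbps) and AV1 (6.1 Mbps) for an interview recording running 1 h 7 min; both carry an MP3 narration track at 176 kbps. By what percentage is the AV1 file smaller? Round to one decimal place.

1 h 7 min = 67 min = 4020 s
Audio: 176 kbps = 0.176 Mbps.
H.264: 8.976 Mbps × 4020 s = 36083.5 Mb = 4.510 GB.
AV1: 6.276 Mbps × 4020 s = 25229.5 Mb = 3.154 GB.
Reduction: (1 − 3.154/4.510) × 100 = 30.08%.

30.1%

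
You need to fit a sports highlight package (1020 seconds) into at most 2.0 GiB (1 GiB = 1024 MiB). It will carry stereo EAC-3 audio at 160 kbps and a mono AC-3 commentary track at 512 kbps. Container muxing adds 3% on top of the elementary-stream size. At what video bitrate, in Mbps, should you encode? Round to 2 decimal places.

Budget: 2.0 GiB = 17179.9 Mb.
Stream payload after overhead: 17179.9 / 1.03 = 16679.5 Mb.
Total bitrate budget: 16679.5 Mb / 1020 s = 16.352 Mbps.
Audio total: 160 + 512 = 672 kbps = 0.672 Mbps.
Video: 16.352 − 0.672 = 15.680 Mbps.

15.68 Mbps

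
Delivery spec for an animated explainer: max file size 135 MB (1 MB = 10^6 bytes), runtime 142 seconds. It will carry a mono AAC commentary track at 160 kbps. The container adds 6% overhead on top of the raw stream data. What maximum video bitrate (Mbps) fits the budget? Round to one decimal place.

Budget: 135 MB = 1080.0 Mb.
Stream payload after overhead: 1080.0 / 1.06 = 1018.9 Mb.
Total bitrate budget: 1018.9 Mb / 142 s = 7.175 Mbps.
Audio: 160 kbps = 0.160 Mbps.
Video: 7.175 − 0.160 = 7.015 Mbps.

7.0 Mbps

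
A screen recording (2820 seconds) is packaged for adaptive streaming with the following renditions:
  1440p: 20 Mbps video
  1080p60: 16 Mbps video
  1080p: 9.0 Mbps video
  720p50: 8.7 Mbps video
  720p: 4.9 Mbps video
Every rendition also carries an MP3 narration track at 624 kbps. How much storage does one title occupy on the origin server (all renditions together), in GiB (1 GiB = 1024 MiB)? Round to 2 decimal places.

20.26 GiB

Audio: 624 kbps = 0.624 Mbps.
Sum of rendition bitrates: (20+0.624) + (16+0.624) + (9.0+0.624) + (8.7+0.624) + (4.9+0.624) = 61.720 Mbps.
× 2820 s = 174,050 Mb = 21,756 MB = 20.26 GiB.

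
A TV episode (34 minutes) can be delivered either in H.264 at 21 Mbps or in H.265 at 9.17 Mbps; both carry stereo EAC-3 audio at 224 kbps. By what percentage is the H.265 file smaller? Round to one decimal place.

34 min = 2040 s
Audio: 224 kbps = 0.224 Mbps.
H.264: 21.224 Mbps × 2040 s = 43297.0 Mb = 5.412 GB.
H.265: 9.394 Mbps × 2040 s = 19163.8 Mb = 2.395 GB.
Reduction: (1 − 2.395/5.412) × 100 = 55.74%.

55.7%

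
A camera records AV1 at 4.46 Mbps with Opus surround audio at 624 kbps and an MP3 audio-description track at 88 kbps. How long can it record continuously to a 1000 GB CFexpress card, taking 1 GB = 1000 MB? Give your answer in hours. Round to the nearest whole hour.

Audio total: 624 + 88 = 712 kbps = 0.712 Mbps.
Total bitrate: 4.46 + 0.712 = 5.172 Mbps.
Capacity: 1000 GB = 8,000,000 Mb.
Recording time: 8,000,000 / 5.172 = 1,546,790 s ≈ 430 hours.

430 hours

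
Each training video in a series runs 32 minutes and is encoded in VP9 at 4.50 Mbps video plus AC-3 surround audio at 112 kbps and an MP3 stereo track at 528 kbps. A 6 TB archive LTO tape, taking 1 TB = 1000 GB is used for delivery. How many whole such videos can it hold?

32 min = 1920 s
Audio total: 112 + 528 = 640 kbps = 0.640 Mbps.
Total bitrate: 5.140 Mbps.
Per item: 5.140 Mbps × 1920 s = 9,869 Mb = 1,234 MB.
Capacity: 6 TB = 48,000,000 Mb; 4863.81 items → 4863 complete.

4863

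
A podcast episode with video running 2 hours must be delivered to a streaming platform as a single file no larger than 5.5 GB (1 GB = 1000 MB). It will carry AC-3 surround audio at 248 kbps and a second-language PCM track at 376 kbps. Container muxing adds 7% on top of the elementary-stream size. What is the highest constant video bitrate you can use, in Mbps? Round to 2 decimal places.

5.09 Mbps

Budget: 5.5 GB = 44000.0 Mb.
Stream payload after overhead: 44000.0 / 1.07 = 41121.5 Mb.
2 h = 7200 s
Total bitrate budget: 41121.5 Mb / 7200 s = 5.711 Mbps.
Audio total: 248 + 376 = 624 kbps = 0.624 Mbps.
Video: 5.711 − 0.624 = 5.087 Mbps.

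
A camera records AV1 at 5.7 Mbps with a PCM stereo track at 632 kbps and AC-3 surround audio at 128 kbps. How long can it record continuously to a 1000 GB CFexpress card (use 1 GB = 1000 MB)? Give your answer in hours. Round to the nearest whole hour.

344 hours

Audio total: 632 + 128 = 760 kbps = 0.760 Mbps.
Total bitrate: 5.7 + 0.760 = 6.460 Mbps.
Capacity: 1000 GB = 8,000,000 Mb.
Recording time: 8,000,000 / 6.460 = 1,238,390 s ≈ 344 hours.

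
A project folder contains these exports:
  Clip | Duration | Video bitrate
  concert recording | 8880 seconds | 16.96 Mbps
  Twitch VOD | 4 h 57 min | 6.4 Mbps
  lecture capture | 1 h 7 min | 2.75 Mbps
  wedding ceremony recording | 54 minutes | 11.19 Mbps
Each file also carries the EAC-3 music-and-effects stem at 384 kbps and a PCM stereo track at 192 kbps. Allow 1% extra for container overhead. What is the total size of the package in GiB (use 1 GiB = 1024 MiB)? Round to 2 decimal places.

Audio total: 384 + 192 = 576 kbps = 0.576 Mbps.
concert recording: 17.536 Mbps × 8880 s × 1.01 = 157276.9 Mb
Twitch VOD: 6.976 Mbps × 17820 s × 1.01 = 125555.4 Mb
lecture capture: 3.326 Mbps × 4020 s × 1.01 = 13504.2 Mb
wedding ceremony recording: 11.766 Mbps × 3240 s × 1.01 = 38503.1 Mb
Total: 334839.6 Mb = 41855.0 MB.
= 38.98 GiB.

38.98 GiB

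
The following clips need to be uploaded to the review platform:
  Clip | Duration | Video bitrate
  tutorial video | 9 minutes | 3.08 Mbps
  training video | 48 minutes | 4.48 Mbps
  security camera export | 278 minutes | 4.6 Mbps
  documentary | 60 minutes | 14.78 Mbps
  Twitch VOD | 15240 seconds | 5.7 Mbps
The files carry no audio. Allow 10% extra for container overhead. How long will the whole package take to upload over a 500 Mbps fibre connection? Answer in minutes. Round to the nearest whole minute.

8 minutes

tutorial video: 3.080 Mbps × 540 s × 1.10 = 1829.5 Mb
training video: 4.480 Mbps × 2880 s × 1.10 = 14192.6 Mb
security camera export: 4.600 Mbps × 16680 s × 1.10 = 84400.8 Mb
documentary: 14.780 Mbps × 3600 s × 1.10 = 58528.8 Mb
Twitch VOD: 5.700 Mbps × 15240 s × 1.10 = 95554.8 Mb
Total: 254506.6 Mb = 31813.3 MB.
At 500 Mbps: 254506.6 / 500 = 509 s ≈ 8.48 minutes.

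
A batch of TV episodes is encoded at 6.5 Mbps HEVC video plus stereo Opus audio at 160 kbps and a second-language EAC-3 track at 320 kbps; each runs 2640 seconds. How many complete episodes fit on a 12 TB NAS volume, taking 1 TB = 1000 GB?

Audio total: 160 + 320 = 480 kbps = 0.480 Mbps.
Total bitrate: 6.980 Mbps.
Per item: 6.980 Mbps × 2640 s = 18,427 Mb = 2,303 MB.
Capacity: 12 TB = 96,000,000 Mb; 5209.69 items → 5209 complete.

5209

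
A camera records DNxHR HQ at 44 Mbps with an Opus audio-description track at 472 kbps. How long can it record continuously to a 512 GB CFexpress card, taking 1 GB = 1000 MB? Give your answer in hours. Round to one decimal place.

25.6 hours

Audio: 472 kbps = 0.472 Mbps.
Total bitrate: 44 + 0.472 = 44.472 Mbps.
Capacity: 512 GB = 4,096,000 Mb.
Recording time: 4,096,000 / 44.472 = 92,103 s ≈ 25.6 hours.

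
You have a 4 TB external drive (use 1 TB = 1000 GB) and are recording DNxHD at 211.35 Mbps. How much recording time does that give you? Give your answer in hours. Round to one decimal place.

42.1 hours

Capacity: 4 TB = 32,000,000 Mb.
Recording time: 32,000,000 / 211.350 = 151,408 s ≈ 42.1 hours.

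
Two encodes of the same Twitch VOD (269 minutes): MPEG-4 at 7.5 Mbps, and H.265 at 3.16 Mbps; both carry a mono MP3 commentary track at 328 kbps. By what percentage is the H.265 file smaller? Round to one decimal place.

55.4%

269 min = 16140 s
Audio: 328 kbps = 0.328 Mbps.
MPEG-4: 7.828 Mbps × 16140 s = 126343.9 Mb = 15.793 GB.
H.265: 3.488 Mbps × 16140 s = 56296.3 Mb = 7.037 GB.
Reduction: (1 − 7.037/15.793) × 100 = 55.44%.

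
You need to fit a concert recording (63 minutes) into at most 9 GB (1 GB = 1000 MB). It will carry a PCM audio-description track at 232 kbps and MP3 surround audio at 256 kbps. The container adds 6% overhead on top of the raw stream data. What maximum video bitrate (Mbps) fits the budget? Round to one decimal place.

17.5 Mbps

Budget: 9 GB = 72000.0 Mb.
Stream payload after overhead: 72000.0 / 1.06 = 67924.5 Mb.
63 min = 3780 s
Total bitrate budget: 67924.5 Mb / 3780 s = 17.969 Mbps.
Audio total: 232 + 256 = 488 kbps = 0.488 Mbps.
Video: 17.969 − 0.488 = 17.481 Mbps.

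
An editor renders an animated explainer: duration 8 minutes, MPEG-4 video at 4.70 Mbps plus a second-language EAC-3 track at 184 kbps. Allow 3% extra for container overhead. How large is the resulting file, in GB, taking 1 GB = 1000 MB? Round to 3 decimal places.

8 min = 480 s
Audio: 184 kbps = 0.184 Mbps.
Total bitrate: 4.70 + 0.184 = 4.884 Mbps.
Stream data: 4.884 Mbps × 480 s = 2344.3 Mb.
With 3% container overhead: ×1.03.
2,415 Mb ÷ 8 = 301.8 MB → 0.3018 GB.

0.302 GB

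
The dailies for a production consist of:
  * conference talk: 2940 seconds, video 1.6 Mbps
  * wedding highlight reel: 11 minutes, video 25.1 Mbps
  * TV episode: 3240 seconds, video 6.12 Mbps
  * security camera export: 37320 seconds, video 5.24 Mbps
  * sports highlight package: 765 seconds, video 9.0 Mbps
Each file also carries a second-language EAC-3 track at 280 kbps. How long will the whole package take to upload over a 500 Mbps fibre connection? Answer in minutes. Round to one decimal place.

Audio: 280 kbps = 0.280 Mbps.
conference talk: 1.880 Mbps × 2940 s = 5527.2 Mb
wedding highlight reel: 25.380 Mbps × 660 s = 16750.8 Mb
TV episode: 6.400 Mbps × 3240 s = 20736.0 Mb
security camera export: 5.520 Mbps × 37320 s = 206006.4 Mb
sports highlight package: 9.280 Mbps × 765 s = 7099.2 Mb
Total: 256119.6 Mb = 32015.0 MB.
At 500 Mbps: 256119.6 / 500 = 512 s ≈ 8.54 minutes.

8.5 minutes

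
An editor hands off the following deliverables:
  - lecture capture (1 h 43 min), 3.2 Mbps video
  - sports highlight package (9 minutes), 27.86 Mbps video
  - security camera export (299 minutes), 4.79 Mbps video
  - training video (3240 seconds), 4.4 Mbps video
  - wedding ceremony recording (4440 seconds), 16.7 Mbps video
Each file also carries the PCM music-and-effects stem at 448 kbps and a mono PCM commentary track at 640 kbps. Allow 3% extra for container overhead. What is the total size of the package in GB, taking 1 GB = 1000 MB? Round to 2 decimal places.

Audio total: 448 + 640 = 1088 kbps = 1.088 Mbps.
lecture capture: 4.288 Mbps × 6180 s × 1.03 = 27294.8 Mb
sports highlight package: 28.948 Mbps × 540 s × 1.03 = 16100.9 Mb
security camera export: 5.878 Mbps × 17940 s × 1.03 = 108614.9 Mb
training video: 5.488 Mbps × 3240 s × 1.03 = 18314.6 Mb
wedding ceremony recording: 17.788 Mbps × 4440 s × 1.03 = 81348.1 Mb
Total: 251673.2 Mb = 31459.2 MB.
= 31.46 GB.

31.46 GB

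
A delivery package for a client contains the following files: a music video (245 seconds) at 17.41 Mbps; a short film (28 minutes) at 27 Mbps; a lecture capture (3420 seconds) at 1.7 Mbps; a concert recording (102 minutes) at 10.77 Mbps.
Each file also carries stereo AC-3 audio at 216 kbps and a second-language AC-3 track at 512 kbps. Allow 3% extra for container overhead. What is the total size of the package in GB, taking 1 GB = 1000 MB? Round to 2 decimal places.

Audio total: 216 + 512 = 728 kbps = 0.728 Mbps.
music video: 18.138 Mbps × 245 s × 1.03 = 4577.1 Mb
short film: 27.728 Mbps × 1680 s × 1.03 = 47980.5 Mb
lecture capture: 2.428 Mbps × 3420 s × 1.03 = 8552.9 Mb
concert recording: 11.498 Mbps × 6120 s × 1.03 = 72478.8 Mb
Total: 133589.3 Mb = 16698.7 MB.
= 16.70 GB.

16.70 GB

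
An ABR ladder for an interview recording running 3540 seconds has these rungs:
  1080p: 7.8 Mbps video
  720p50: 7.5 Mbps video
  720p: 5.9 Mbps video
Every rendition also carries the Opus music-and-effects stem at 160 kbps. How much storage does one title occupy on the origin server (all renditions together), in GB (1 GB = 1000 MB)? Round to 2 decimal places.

Audio: 160 kbps = 0.160 Mbps.
Sum of rendition bitrates: (7.8+0.160) + (7.5+0.160) + (5.9+0.160) = 21.680 Mbps.
× 3540 s = 76,747 Mb = 9,593 MB = 9.593 GB.

9.59 GB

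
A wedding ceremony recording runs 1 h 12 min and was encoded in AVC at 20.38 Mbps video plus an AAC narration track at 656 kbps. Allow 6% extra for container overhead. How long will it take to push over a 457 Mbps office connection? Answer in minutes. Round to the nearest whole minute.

4 minutes

1 h 12 min = 72 min = 4320 s
Audio: 656 kbps = 0.656 Mbps.
Total bitrate: 21.036 Mbps.
File: 21.036 Mbps × 4320 s = 90875.5 Mb.
With 6% container overhead: ×1.06. → 96328.1 Mb.
At 457 Mbps: 96328.1 / 457 = 210.8 s ≈ 3.51 minutes.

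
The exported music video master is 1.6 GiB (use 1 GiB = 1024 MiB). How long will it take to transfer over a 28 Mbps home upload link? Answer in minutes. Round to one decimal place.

File: 1.6 GiB = 13743.9 Mb.
At 28 Mbps: 13743.9 / 28 = 490.9 s ≈ 8.18 minutes.

8.2 minutes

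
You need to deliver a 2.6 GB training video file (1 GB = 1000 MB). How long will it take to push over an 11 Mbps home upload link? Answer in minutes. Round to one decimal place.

File: 2.6 GB = 20800.0 Mb.
At 11 Mbps: 20800.0 / 11 = 1890.9 s ≈ 31.5 minutes.

31.5 minutes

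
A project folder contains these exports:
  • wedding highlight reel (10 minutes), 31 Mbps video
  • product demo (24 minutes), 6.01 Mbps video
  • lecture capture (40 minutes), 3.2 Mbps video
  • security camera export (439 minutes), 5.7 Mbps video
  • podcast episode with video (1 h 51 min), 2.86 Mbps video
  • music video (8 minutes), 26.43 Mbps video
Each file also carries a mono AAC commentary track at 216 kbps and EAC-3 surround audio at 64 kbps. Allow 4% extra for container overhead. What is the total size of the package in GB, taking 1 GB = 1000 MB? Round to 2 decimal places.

Audio total: 216 + 64 = 280 kbps = 0.280 Mbps.
wedding highlight reel: 31.280 Mbps × 600 s × 1.04 = 19518.7 Mb
product demo: 6.290 Mbps × 1440 s × 1.04 = 9419.9 Mb
lecture capture: 3.480 Mbps × 2400 s × 1.04 = 8686.1 Mb
security camera export: 5.980 Mbps × 26340 s × 1.04 = 163813.7 Mb
podcast episode with video: 3.140 Mbps × 6660 s × 1.04 = 21748.9 Mb
music video: 26.710 Mbps × 480 s × 1.04 = 13333.6 Mb
Total: 236521.0 Mb = 29565.1 MB.
= 29.57 GB.

29.57 GB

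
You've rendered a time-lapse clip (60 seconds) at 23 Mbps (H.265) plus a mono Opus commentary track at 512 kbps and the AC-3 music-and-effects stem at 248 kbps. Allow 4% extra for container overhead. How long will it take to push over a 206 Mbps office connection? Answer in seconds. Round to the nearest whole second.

7 seconds

Audio total: 512 + 248 = 760 kbps = 0.760 Mbps.
Total bitrate: 23.760 Mbps.
File: 23.760 Mbps × 60 s = 1425.6 Mb.
With 4% container overhead: ×1.04. → 1482.6 Mb.
At 206 Mbps: 1482.6 / 206 = 7.2 s ≈ 7.2 seconds.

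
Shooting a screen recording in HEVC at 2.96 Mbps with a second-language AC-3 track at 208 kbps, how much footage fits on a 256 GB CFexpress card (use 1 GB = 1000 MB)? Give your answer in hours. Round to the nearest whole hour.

Audio: 208 kbps = 0.208 Mbps.
Total bitrate: 2.96 + 0.208 = 3.168 Mbps.
Capacity: 256 GB = 2,048,000 Mb.
Recording time: 2,048,000 / 3.168 = 646,465 s ≈ 180 hours.

180 hours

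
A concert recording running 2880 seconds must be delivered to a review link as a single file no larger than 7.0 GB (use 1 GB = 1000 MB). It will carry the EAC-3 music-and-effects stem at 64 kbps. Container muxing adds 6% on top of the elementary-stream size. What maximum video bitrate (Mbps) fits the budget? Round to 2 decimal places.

18.28 Mbps

Budget: 7.0 GB = 56000.0 Mb.
Stream payload after overhead: 56000.0 / 1.06 = 52830.2 Mb.
Total bitrate budget: 52830.2 Mb / 2880 s = 18.344 Mbps.
Audio: 64 kbps = 0.064 Mbps.
Video: 18.344 − 0.064 = 18.280 Mbps.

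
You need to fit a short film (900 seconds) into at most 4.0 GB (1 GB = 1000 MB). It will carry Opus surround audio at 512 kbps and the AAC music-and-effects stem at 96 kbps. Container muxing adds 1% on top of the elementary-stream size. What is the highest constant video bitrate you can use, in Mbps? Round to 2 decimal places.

34.60 Mbps

Budget: 4.0 GB = 32000.0 Mb.
Stream payload after overhead: 32000.0 / 1.01 = 31683.2 Mb.
Total bitrate budget: 31683.2 Mb / 900 s = 35.204 Mbps.
Audio total: 512 + 96 = 608 kbps = 0.608 Mbps.
Video: 35.204 − 0.608 = 34.596 Mbps.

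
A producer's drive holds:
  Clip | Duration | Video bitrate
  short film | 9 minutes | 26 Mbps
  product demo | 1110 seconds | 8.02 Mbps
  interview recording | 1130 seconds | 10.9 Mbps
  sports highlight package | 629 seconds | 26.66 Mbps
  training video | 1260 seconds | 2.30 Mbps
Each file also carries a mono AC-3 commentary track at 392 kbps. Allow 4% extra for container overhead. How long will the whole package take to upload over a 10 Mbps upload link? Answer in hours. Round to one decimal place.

1.6 hours

Audio: 392 kbps = 0.392 Mbps.
short film: 26.392 Mbps × 540 s × 1.04 = 14821.7 Mb
product demo: 8.412 Mbps × 1110 s × 1.04 = 9710.8 Mb
interview recording: 11.292 Mbps × 1130 s × 1.04 = 13270.4 Mb
sports highlight package: 27.052 Mbps × 629 s × 1.04 = 17696.3 Mb
training video: 2.692 Mbps × 1260 s × 1.04 = 3527.6 Mb
Total: 59026.9 Mb = 7378.4 MB.
At 10 Mbps: 59026.9 / 10 = 5903 s ≈ 1.64 hours.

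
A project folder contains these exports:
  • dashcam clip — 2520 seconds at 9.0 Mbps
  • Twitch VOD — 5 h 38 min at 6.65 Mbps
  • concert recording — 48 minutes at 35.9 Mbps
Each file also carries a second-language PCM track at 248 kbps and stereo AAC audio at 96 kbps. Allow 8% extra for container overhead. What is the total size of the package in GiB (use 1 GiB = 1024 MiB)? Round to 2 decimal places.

Audio total: 248 + 96 = 344 kbps = 0.344 Mbps.
dashcam clip: 9.344 Mbps × 2520 s × 1.08 = 25430.6 Mb
Twitch VOD: 6.994 Mbps × 20280 s × 1.08 = 153185.4 Mb
concert recording: 36.244 Mbps × 2880 s × 1.08 = 112733.3 Mb
Total: 291349.4 Mb = 36418.7 MB.
= 33.92 GiB.

33.92 GiB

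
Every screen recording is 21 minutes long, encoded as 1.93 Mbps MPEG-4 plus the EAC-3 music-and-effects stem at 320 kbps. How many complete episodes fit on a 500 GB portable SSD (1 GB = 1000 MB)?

21 min = 1260 s
Audio: 320 kbps = 0.320 Mbps.
Total bitrate: 2.250 Mbps.
Per item: 2.250 Mbps × 1260 s = 2,835 Mb = 354.4 MB.
Capacity: 500 GB = 4,000,000 Mb; 1410.93 items → 1410 complete.

1410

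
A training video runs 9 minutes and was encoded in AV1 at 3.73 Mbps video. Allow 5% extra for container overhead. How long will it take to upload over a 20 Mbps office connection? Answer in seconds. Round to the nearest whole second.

9 min = 540 s
File: 3.730 Mbps × 540 s = 2014.2 Mb.
With 5% container overhead: ×1.05. → 2114.9 Mb.
At 20 Mbps: 2114.9 / 20 = 105.7 s ≈ 106 seconds.

106 seconds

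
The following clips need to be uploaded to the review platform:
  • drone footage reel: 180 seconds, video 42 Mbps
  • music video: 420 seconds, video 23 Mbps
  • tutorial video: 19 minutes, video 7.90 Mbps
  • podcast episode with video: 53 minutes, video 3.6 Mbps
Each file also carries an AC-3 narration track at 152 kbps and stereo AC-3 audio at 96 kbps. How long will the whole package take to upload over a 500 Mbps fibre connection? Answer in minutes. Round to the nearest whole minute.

Audio total: 152 + 96 = 248 kbps = 0.248 Mbps.
drone footage reel: 42.248 Mbps × 180 s = 7604.6 Mb
music video: 23.248 Mbps × 420 s = 9764.2 Mb
tutorial video: 8.148 Mbps × 1140 s = 9288.7 Mb
podcast episode with video: 3.848 Mbps × 3180 s = 12236.6 Mb
Total: 38894.2 Mb = 4861.8 MB.
At 500 Mbps: 38894.2 / 500 = 78 s ≈ 1.3 minutes.

1 minutes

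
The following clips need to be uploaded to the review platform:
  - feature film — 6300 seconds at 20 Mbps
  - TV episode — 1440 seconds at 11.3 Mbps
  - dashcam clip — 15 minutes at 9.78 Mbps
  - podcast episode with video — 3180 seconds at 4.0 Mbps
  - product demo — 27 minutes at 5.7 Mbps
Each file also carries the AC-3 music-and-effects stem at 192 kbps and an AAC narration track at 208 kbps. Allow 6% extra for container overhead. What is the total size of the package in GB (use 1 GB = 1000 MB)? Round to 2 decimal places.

Audio total: 192 + 208 = 400 kbps = 0.400 Mbps.
feature film: 20.400 Mbps × 6300 s × 1.06 = 136231.2 Mb
TV episode: 11.700 Mbps × 1440 s × 1.06 = 17858.9 Mb
dashcam clip: 10.180 Mbps × 900 s × 1.06 = 9711.7 Mb
podcast episode with video: 4.400 Mbps × 3180 s × 1.06 = 14831.5 Mb
product demo: 6.100 Mbps × 1620 s × 1.06 = 10474.9 Mb
Total: 189108.2 Mb = 23638.5 MB.
= 23.64 GB.

23.64 GB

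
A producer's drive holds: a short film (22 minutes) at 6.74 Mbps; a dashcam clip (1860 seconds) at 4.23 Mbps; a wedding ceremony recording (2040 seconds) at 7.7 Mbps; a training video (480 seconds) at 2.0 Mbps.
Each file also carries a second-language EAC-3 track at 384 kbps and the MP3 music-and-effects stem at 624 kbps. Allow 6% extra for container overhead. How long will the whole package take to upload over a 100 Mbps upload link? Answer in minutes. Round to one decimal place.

Audio total: 384 + 624 = 1008 kbps = 1.008 Mbps.
short film: 7.748 Mbps × 1320 s × 1.06 = 10841.0 Mb
dashcam clip: 5.238 Mbps × 1860 s × 1.06 = 10327.2 Mb
wedding ceremony recording: 8.708 Mbps × 2040 s × 1.06 = 18830.2 Mb
training video: 3.008 Mbps × 480 s × 1.06 = 1530.5 Mb
Total: 41528.9 Mb = 5191.1 MB.
At 100 Mbps: 41528.9 / 100 = 415 s ≈ 6.92 minutes.

6.9 minutes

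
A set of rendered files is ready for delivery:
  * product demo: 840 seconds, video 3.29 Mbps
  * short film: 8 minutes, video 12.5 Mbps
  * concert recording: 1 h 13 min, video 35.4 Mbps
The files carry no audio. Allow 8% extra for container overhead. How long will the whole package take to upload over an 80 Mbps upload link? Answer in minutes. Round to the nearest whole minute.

37 minutes

product demo: 3.290 Mbps × 840 s × 1.08 = 2984.7 Mb
short film: 12.500 Mbps × 480 s × 1.08 = 6480.0 Mb
concert recording: 35.400 Mbps × 4380 s × 1.08 = 167456.2 Mb
Total: 176920.8 Mb = 22115.1 MB.
At 80 Mbps: 176920.8 / 80 = 2212 s ≈ 36.9 minutes.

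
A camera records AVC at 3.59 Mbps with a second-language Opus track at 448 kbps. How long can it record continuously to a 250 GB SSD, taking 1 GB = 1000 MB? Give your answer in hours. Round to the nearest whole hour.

Audio: 448 kbps = 0.448 Mbps.
Total bitrate: 3.59 + 0.448 = 4.038 Mbps.
Capacity: 250 GB = 2,000,000 Mb.
Recording time: 2,000,000 / 4.038 = 495,295 s ≈ 138 hours.

138 hours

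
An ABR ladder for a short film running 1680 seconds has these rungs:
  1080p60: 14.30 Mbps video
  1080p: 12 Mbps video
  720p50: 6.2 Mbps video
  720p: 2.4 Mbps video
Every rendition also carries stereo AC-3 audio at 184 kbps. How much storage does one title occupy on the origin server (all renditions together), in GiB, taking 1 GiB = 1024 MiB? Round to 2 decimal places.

6.97 GiB

Audio: 184 kbps = 0.184 Mbps.
Sum of rendition bitrates: (14.30+0.184) + (12+0.184) + (6.2+0.184) + (2.4+0.184) = 35.636 Mbps.
× 1680 s = 59,868 Mb = 7,484 MB = 6.970 GiB.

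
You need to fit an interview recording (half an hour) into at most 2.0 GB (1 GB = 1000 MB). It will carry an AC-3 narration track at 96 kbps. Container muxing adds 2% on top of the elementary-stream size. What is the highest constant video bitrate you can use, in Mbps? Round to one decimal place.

Budget: 2.0 GB = 16000.0 Mb.
Stream payload after overhead: 16000.0 / 1.02 = 15686.3 Mb.
30 min = 1800 s
Total bitrate budget: 15686.3 Mb / 1800 s = 8.715 Mbps.
Audio: 96 kbps = 0.096 Mbps.
Video: 8.715 − 0.096 = 8.619 Mbps.

8.6 Mbps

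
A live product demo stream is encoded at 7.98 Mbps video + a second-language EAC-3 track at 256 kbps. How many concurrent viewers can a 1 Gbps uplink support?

121

Audio: 256 kbps = 0.256 Mbps.
Per-viewer media rate: 8.236 Mbps.
1 Gbps = 1,000 Mbps; 1,000 / 8.236 = 121.42 → 121 viewers.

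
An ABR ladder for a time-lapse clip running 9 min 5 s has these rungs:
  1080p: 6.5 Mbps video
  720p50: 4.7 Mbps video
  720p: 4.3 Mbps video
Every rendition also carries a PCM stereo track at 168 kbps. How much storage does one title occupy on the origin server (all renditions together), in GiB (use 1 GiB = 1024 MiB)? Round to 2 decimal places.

1.02 GiB

9 min 5 s = 545 s
Audio: 168 kbps = 0.168 Mbps.
Sum of rendition bitrates: (6.5+0.168) + (4.7+0.168) + (4.3+0.168) = 16.004 Mbps.
× 545 s = 8,722 Mb = 1,090 MB = 1.015 GiB.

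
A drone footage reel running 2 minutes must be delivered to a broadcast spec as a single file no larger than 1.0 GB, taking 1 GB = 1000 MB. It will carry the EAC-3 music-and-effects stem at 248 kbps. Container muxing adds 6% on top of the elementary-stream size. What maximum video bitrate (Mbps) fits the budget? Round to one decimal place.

Budget: 1.0 GB = 8000.0 Mb.
Stream payload after overhead: 8000.0 / 1.06 = 7547.2 Mb.
2 min = 120 s
Total bitrate budget: 7547.2 Mb / 120 s = 62.893 Mbps.
Audio: 248 kbps = 0.248 Mbps.
Video: 62.893 − 0.248 = 62.645 Mbps.

62.6 Mbps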